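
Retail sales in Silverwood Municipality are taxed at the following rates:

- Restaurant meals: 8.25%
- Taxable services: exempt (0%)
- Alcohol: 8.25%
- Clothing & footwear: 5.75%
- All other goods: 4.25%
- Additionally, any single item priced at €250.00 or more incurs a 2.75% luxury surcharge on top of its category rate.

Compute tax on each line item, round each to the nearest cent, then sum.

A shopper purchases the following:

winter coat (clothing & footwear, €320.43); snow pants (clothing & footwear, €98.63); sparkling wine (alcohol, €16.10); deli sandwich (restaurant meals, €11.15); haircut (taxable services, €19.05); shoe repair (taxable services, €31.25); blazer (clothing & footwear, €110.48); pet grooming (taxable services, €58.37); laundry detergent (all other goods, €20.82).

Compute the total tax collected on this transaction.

Winter coat €320.43: clothing & footwear → 5.75% + 2.75% surcharge = 8.5% → €27.24
Snow pants €98.63: clothing & footwear → 5.75% → €5.67
Sparkling wine €16.10: alcohol → 8.25% → €1.33
Deli sandwich €11.15: restaurant meals → 8.25% → €0.92
Haircut €19.05: taxable services → 0% → €0.00
Shoe repair €31.25: taxable services → 0% → €0.00
Blazer €110.48: clothing & footwear → 5.75% → €6.35
Pet grooming €58.37: taxable services → 0% → €0.00
Laundry detergent €20.82: all other goods → 4.25% → €0.88
Total tax = €27.24 + €5.67 + €1.33 + €0.92 + €6.35 + €0.88 = €42.39

€42.39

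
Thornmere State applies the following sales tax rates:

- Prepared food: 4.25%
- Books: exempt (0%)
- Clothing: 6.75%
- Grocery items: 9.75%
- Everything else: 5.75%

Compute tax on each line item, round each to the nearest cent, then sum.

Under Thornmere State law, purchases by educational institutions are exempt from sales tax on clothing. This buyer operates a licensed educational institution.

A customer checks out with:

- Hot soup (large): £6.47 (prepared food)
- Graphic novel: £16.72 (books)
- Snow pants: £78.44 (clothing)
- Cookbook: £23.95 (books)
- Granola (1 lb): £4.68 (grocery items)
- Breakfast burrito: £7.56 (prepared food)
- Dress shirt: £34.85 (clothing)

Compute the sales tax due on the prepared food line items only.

Hot soup (large) £6.47: prepared food → 4.25% → £0.27
Breakfast burrito £7.56: prepared food → 4.25% → £0.32
Tax on prepared food = £0.27 + £0.32 = £0.59

£0.59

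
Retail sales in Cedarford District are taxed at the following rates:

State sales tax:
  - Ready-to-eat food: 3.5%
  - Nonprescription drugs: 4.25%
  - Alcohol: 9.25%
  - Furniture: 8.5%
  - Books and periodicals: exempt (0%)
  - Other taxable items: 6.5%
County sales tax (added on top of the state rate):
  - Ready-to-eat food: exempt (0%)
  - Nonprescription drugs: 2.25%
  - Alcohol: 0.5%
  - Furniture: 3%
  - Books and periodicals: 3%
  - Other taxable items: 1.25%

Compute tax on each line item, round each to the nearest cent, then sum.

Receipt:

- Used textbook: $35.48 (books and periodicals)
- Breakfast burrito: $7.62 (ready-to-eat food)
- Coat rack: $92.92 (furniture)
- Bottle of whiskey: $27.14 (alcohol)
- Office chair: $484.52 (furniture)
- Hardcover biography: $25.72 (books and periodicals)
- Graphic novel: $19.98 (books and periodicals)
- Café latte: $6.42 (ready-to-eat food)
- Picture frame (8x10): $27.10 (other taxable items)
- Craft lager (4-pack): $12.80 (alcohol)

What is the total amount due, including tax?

$815.03

Used textbook $35.48: books and periodicals → 0% + 3% county = 3% → $1.06
Breakfast burrito $7.62: ready-to-eat food → 3.5% + 0% county = 3.5% → $0.27
Coat rack $92.92: furniture → 8.5% + 3% county = 11.5% → $10.69
Bottle of whiskey $27.14: alcohol → 9.25% + 0.5% county = 9.75% → $2.65
Office chair $484.52: furniture → 8.5% + 3% county = 11.5% → $55.72
Hardcover biography $25.72: books and periodicals → 0% + 3% county = 3% → $0.77
Graphic novel $19.98: books and periodicals → 0% + 3% county = 3% → $0.60
Café latte $6.42: ready-to-eat food → 3.5% + 0% county = 3.5% → $0.22
Picture frame (8x10) $27.10: other taxable items → 6.5% + 1.25% county = 7.75% → $2.10
Craft lager (4-pack) $12.80: alcohol → 9.25% + 0.5% county = 9.75% → $1.25
Subtotal = $739.70; tax = $75.33; total due = $815.03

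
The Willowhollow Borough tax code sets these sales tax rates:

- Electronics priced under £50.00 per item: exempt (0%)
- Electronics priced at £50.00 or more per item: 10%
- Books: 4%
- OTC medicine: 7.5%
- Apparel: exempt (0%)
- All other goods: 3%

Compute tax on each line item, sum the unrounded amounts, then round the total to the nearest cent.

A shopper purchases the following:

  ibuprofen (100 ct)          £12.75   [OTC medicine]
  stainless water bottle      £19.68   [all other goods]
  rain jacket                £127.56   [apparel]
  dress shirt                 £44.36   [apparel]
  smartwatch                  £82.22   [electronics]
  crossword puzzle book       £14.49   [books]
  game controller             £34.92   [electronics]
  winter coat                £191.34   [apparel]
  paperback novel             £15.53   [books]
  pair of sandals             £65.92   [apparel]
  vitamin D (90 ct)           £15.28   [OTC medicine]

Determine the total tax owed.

£12.12

Ibuprofen (100 ct) £12.75: OTC medicine → 7.5% → £0.95625
Stainless water bottle £19.68: all other goods → 3% → £0.5904
Rain jacket £127.56: apparel → 0% → £0.00
Dress shirt £44.36: apparel → 0% → £0.00
Smartwatch £82.22: electronics, £50.00 or more → 10% → £8.222
Crossword puzzle book £14.49: books → 4% → £0.5796
Game controller £34.92: electronics, under £50.00 → 0% → £0.00
Winter coat £191.34: apparel → 0% → £0.00
Paperback novel £15.53: books → 4% → £0.6212
Pair of sandals £65.92: apparel → 0% → £0.00
Vitamin D (90 ct) £15.28: OTC medicine → 7.5% → £1.146
Unrounded tax sum = £12.11545 → £12.12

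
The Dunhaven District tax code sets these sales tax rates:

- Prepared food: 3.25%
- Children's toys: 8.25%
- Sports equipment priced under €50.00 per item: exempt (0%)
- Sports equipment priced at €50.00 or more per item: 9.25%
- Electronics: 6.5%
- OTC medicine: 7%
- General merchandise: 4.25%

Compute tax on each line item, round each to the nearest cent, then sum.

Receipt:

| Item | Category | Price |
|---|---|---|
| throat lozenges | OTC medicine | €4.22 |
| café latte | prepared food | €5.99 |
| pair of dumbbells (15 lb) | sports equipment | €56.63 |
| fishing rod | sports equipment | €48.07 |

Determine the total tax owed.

€5.73

Throat lozenges €4.22: OTC medicine → 7% → €0.30
Café latte €5.99: prepared food → 3.25% → €0.19
Pair of dumbbells (15 lb) €56.63: sports equipment, €50.00 or more → 9.25% → €5.24
Fishing rod €48.07: sports equipment, under €50.00 → 0% → €0.00
Total tax = €0.30 + €0.19 + €5.24 = €5.73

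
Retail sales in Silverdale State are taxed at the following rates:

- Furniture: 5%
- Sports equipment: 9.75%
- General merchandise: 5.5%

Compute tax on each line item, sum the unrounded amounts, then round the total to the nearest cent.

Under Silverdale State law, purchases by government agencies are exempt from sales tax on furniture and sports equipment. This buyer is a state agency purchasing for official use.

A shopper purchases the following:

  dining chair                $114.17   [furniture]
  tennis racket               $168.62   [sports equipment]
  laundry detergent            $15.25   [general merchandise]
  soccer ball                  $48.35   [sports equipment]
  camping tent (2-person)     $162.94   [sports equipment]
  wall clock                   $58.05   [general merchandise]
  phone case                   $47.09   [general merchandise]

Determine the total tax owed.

$6.62

Dining chair $114.17: furniture, buyer-exempt → 0% → $0.00
Tennis racket $168.62: sports equipment, buyer-exempt → 0% → $0.00
Laundry detergent $15.25: general merchandise → 5.5% → $0.83875
Soccer ball $48.35: sports equipment, buyer-exempt → 0% → $0.00
Camping tent (2-person) $162.94: sports equipment, buyer-exempt → 0% → $0.00
Wall clock $58.05: general merchandise → 5.5% → $3.19275
Phone case $47.09: general merchandise → 5.5% → $2.58995
Unrounded tax sum = $6.62145 → $6.62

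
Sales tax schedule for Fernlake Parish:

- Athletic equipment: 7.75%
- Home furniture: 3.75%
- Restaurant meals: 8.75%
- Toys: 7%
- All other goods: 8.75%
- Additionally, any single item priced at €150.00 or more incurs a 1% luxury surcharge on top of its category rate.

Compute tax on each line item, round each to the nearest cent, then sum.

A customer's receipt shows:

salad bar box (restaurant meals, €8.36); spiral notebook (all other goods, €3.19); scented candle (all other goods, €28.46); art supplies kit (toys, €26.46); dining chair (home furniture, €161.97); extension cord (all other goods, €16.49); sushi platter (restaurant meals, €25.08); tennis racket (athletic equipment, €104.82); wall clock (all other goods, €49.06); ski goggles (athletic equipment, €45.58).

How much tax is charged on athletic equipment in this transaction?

Tennis racket €104.82: athletic equipment → 7.75% → €8.12
Ski goggles €45.58: athletic equipment → 7.75% → €3.53
Tax on athletic equipment = €8.12 + €3.53 = €11.65

€11.65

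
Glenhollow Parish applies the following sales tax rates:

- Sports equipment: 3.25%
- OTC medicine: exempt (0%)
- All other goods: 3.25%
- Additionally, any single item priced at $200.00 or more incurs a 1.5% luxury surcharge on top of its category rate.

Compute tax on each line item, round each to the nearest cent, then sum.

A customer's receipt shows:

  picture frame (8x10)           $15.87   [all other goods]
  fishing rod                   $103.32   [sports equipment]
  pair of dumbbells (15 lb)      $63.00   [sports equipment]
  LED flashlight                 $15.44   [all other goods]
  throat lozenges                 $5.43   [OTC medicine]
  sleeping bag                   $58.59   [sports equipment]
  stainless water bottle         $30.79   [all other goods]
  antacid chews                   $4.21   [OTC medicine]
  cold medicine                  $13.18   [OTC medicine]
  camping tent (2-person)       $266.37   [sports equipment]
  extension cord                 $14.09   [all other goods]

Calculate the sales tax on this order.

Picture frame (8x10) $15.87: all other goods → 3.25% → $0.52
Fishing rod $103.32: sports equipment → 3.25% → $3.36
Pair of dumbbells (15 lb) $63.00: sports equipment → 3.25% → $2.05
LED flashlight $15.44: all other goods → 3.25% → $0.50
Throat lozenges $5.43: OTC medicine → 0% → $0.00
Sleeping bag $58.59: sports equipment → 3.25% → $1.90
Stainless water bottle $30.79: all other goods → 3.25% → $1.00
Antacid chews $4.21: OTC medicine → 0% → $0.00
Cold medicine $13.18: OTC medicine → 0% → $0.00
Camping tent (2-person) $266.37: sports equipment → 3.25% + 1.5% surcharge = 4.75% → $12.65
Extension cord $14.09: all other goods → 3.25% → $0.46
Total tax = $0.52 + $3.36 + $2.05 + $0.50 + $1.90 + $1.00 + $12.65 + $0.46 = $22.44

$22.44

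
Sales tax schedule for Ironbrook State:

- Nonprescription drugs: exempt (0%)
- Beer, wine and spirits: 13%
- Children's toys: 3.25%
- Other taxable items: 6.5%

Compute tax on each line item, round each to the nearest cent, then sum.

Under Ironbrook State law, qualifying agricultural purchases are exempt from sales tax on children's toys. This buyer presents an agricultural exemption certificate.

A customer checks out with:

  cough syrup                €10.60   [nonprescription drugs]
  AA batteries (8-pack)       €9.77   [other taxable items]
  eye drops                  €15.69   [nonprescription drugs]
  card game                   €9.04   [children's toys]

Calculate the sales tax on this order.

€0.64

Cough syrup €10.60: nonprescription drugs → 0% → €0.00
AA batteries (8-pack) €9.77: other taxable items → 6.5% → €0.64
Eye drops €15.69: nonprescription drugs → 0% → €0.00
Card game €9.04: children's toys, buyer-exempt → 0% → €0.00
Total tax = €0.64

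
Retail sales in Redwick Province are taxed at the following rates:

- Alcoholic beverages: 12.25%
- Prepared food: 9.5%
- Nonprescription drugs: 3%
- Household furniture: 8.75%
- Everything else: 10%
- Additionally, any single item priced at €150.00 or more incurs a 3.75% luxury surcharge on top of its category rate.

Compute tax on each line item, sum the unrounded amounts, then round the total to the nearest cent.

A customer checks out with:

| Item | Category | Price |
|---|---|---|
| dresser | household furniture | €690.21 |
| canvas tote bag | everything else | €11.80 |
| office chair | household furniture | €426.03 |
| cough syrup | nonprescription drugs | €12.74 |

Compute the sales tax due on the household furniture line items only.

Dresser €690.21: household furniture → 8.75% + 3.75% surcharge = 12.5% → €86.27625
Office chair €426.03: household furniture → 8.75% + 3.75% surcharge = 12.5% → €53.25375
Tax on household furniture: unrounded sum = €139.53 → €139.53

€139.53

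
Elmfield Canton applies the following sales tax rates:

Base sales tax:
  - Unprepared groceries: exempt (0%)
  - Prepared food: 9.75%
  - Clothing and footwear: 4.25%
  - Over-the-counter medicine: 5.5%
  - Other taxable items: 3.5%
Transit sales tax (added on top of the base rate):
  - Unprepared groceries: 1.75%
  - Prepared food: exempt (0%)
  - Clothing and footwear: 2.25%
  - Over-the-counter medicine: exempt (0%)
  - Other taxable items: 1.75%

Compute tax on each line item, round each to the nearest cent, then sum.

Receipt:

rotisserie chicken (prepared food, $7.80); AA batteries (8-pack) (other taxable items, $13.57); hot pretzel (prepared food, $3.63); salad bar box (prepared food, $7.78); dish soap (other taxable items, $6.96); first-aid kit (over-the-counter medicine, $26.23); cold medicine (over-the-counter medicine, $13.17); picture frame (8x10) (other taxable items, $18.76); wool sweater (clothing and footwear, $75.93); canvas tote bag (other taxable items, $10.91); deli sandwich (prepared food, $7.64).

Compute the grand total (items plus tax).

Rotisserie chicken $7.80: prepared food → 9.75% + 0% transit = 9.75% → $0.76
AA batteries (8-pack) $13.57: other taxable items → 3.5% + 1.75% transit = 5.25% → $0.71
Hot pretzel $3.63: prepared food → 9.75% + 0% transit = 9.75% → $0.35
Salad bar box $7.78: prepared food → 9.75% + 0% transit = 9.75% → $0.76
Dish soap $6.96: other taxable items → 3.5% + 1.75% transit = 5.25% → $0.37
First-aid kit $26.23: over-the-counter medicine → 5.5% + 0% transit = 5.5% → $1.44
Cold medicine $13.17: over-the-counter medicine → 5.5% + 0% transit = 5.5% → $0.72
Picture frame (8x10) $18.76: other taxable items → 3.5% + 1.75% transit = 5.25% → $0.98
Wool sweater $75.93: clothing and footwear → 4.25% + 2.25% transit = 6.5% → $4.94
Canvas tote bag $10.91: other taxable items → 3.5% + 1.75% transit = 5.25% → $0.57
Deli sandwich $7.64: prepared food → 9.75% + 0% transit = 9.75% → $0.74
Subtotal = $192.38; tax = $12.34; total due = $204.72

$204.72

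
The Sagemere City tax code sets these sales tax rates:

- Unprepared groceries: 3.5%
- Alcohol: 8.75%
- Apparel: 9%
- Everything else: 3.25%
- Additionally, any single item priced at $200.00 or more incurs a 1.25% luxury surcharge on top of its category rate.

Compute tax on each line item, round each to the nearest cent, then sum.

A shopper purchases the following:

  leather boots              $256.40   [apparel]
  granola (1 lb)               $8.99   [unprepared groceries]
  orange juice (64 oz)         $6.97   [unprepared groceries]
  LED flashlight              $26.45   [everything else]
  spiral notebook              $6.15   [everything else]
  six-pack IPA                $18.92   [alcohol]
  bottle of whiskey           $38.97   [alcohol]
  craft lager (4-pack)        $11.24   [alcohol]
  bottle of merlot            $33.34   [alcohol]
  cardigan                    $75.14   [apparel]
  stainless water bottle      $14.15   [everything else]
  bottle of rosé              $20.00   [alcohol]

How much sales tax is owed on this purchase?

Leather boots $256.40: apparel → 9% + 1.25% surcharge = 10.25% → $26.28
Granola (1 lb) $8.99: unprepared groceries → 3.5% → $0.31
Orange juice (64 oz) $6.97: unprepared groceries → 3.5% → $0.24
LED flashlight $26.45: everything else → 3.25% → $0.86
Spiral notebook $6.15: everything else → 3.25% → $0.20
Six-pack IPA $18.92: alcohol → 8.75% → $1.66
Bottle of whiskey $38.97: alcohol → 8.75% → $3.41
Craft lager (4-pack) $11.24: alcohol → 8.75% → $0.98
Bottle of merlot $33.34: alcohol → 8.75% → $2.92
Cardigan $75.14: apparel → 9% → $6.76
Stainless water bottle $14.15: everything else → 3.25% → $0.46
Bottle of rosé $20.00: alcohol → 8.75% → $1.75
Total tax = $26.28 + $0.31 + $0.24 + $0.86 + $0.20 + $1.66 + $3.41 + $0.98 + $2.92 + $6.76 + $0.46 + $1.75 = $45.83

$45.83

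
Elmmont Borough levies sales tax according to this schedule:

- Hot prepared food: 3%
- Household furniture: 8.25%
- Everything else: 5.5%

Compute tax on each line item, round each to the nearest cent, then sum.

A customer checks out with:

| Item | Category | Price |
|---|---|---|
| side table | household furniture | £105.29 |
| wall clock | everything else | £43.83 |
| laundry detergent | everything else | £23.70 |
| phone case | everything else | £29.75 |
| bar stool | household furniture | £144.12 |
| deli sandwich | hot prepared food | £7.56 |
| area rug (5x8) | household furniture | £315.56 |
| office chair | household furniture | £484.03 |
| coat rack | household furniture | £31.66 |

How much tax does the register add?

Side table £105.29: household furniture → 8.25% → £8.69
Wall clock £43.83: everything else → 5.5% → £2.41
Laundry detergent £23.70: everything else → 5.5% → £1.30
Phone case £29.75: everything else → 5.5% → £1.64
Bar stool £144.12: household furniture → 8.25% → £11.89
Deli sandwich £7.56: hot prepared food → 3% → £0.23
Area rug (5x8) £315.56: household furniture → 8.25% → £26.03
Office chair £484.03: household furniture → 8.25% → £39.93
Coat rack £31.66: household furniture → 8.25% → £2.61
Total tax = £8.69 + £2.41 + £1.30 + £1.64 + £11.89 + £0.23 + £26.03 + £39.93 + £2.61 = £94.73

£94.73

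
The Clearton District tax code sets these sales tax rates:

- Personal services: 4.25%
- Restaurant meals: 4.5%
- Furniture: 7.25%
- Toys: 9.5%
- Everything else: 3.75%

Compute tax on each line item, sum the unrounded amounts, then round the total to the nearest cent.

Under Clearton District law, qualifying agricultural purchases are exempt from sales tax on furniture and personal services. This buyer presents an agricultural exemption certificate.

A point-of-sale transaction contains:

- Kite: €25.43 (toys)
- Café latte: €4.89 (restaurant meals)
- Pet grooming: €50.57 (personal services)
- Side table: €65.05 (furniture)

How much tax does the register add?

Kite €25.43: toys → 9.5% → €2.41585
Café latte €4.89: restaurant meals → 4.5% → €0.22005
Pet grooming €50.57: personal services, buyer-exempt → 0% → €0.00
Side table €65.05: furniture, buyer-exempt → 0% → €0.00
Unrounded tax sum = €2.6359 → €2.64

€2.64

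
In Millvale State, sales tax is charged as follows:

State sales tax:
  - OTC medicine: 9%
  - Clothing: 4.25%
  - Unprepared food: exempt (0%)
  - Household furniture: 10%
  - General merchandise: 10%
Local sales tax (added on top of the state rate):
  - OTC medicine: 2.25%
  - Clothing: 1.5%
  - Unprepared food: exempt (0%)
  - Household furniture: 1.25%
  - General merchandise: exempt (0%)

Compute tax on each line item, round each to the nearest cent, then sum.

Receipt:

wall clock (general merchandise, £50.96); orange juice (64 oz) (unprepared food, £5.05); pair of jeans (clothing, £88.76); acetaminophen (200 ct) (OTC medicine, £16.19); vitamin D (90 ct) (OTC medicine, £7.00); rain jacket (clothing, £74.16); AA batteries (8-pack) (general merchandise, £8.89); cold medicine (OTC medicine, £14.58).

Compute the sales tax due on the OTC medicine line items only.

Acetaminophen (200 ct) £16.19: OTC medicine → 9% + 2.25% local = 11.25% → £1.82
Vitamin D (90 ct) £7.00: OTC medicine → 9% + 2.25% local = 11.25% → £0.79
Cold medicine £14.58: OTC medicine → 9% + 2.25% local = 11.25% → £1.64
Tax on OTC medicine = £1.82 + £0.79 + £1.64 = £4.25

£4.25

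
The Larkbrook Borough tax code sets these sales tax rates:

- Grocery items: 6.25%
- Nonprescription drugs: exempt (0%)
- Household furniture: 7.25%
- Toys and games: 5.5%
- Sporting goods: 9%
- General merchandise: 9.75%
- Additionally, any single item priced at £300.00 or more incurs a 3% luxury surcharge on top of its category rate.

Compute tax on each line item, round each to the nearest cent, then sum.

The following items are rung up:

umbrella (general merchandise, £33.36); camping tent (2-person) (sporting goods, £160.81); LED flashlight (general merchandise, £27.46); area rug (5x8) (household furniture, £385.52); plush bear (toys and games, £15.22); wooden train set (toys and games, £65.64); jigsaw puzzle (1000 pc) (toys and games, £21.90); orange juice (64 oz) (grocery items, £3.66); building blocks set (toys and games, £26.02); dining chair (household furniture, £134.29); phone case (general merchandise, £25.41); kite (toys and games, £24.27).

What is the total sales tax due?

Umbrella £33.36: general merchandise → 9.75% → £3.25
Camping tent (2-person) £160.81: sporting goods → 9% → £14.47
LED flashlight £27.46: general merchandise → 9.75% → £2.68
Area rug (5x8) £385.52: household furniture → 7.25% + 3% surcharge = 10.25% → £39.52
Plush bear £15.22: toys and games → 5.5% → £0.84
Wooden train set £65.64: toys and games → 5.5% → £3.61
Jigsaw puzzle (1000 pc) £21.90: toys and games → 5.5% → £1.20
Orange juice (64 oz) £3.66: grocery items → 6.25% → £0.23
Building blocks set £26.02: toys and games → 5.5% → £1.43
Dining chair £134.29: household furniture → 7.25% → £9.74
Phone case £25.41: general merchandise → 9.75% → £2.48
Kite £24.27: toys and games → 5.5% → £1.33
Total tax = £3.25 + £14.47 + £2.68 + £39.52 + £0.84 + £3.61 + £1.20 + £0.23 + £1.43 + £9.74 + £2.48 + £1.33 = £80.78

£80.78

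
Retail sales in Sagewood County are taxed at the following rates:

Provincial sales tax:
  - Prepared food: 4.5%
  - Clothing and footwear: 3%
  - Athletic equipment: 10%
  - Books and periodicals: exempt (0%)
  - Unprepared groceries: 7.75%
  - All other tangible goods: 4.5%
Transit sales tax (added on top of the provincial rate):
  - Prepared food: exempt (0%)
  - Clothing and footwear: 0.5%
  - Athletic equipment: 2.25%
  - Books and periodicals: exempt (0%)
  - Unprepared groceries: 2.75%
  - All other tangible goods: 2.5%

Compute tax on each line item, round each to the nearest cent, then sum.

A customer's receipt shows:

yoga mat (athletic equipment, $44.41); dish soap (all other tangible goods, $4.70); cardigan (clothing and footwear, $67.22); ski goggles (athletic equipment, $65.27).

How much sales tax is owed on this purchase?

$16.12

Yoga mat $44.41: athletic equipment → 10% + 2.25% transit = 12.25% → $5.44
Dish soap $4.70: all other tangible goods → 4.5% + 2.5% transit = 7% → $0.33
Cardigan $67.22: clothing and footwear → 3% + 0.5% transit = 3.5% → $2.35
Ski goggles $65.27: athletic equipment → 10% + 2.25% transit = 12.25% → $8.00
Total tax = $5.44 + $0.33 + $2.35 + $8.00 = $16.12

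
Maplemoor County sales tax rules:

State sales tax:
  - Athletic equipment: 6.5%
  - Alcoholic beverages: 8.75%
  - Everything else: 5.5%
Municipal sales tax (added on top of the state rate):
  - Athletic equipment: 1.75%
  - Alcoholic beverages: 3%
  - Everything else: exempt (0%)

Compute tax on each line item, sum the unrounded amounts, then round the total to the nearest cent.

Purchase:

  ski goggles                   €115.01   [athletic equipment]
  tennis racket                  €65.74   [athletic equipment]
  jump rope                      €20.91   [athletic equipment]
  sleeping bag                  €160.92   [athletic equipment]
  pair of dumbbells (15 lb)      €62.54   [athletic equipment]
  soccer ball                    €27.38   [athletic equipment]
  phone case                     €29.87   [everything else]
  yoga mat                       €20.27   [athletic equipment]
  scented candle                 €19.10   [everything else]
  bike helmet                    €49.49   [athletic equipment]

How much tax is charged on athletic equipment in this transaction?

Ski goggles €115.01: athletic equipment → 6.5% + 1.75% municipal = 8.25% → €9.488325
Tennis racket €65.74: athletic equipment → 6.5% + 1.75% municipal = 8.25% → €5.42355
Jump rope €20.91: athletic equipment → 6.5% + 1.75% municipal = 8.25% → €1.725075
Sleeping bag €160.92: athletic equipment → 6.5% + 1.75% municipal = 8.25% → €13.2759
Pair of dumbbells (15 lb) €62.54: athletic equipment → 6.5% + 1.75% municipal = 8.25% → €5.15955
Soccer ball €27.38: athletic equipment → 6.5% + 1.75% municipal = 8.25% → €2.25885
Yoga mat €20.27: athletic equipment → 6.5% + 1.75% municipal = 8.25% → €1.672275
Bike helmet €49.49: athletic equipment → 6.5% + 1.75% municipal = 8.25% → €4.082925
Tax on athletic equipment: unrounded sum = €43.08645 → €43.09

€43.09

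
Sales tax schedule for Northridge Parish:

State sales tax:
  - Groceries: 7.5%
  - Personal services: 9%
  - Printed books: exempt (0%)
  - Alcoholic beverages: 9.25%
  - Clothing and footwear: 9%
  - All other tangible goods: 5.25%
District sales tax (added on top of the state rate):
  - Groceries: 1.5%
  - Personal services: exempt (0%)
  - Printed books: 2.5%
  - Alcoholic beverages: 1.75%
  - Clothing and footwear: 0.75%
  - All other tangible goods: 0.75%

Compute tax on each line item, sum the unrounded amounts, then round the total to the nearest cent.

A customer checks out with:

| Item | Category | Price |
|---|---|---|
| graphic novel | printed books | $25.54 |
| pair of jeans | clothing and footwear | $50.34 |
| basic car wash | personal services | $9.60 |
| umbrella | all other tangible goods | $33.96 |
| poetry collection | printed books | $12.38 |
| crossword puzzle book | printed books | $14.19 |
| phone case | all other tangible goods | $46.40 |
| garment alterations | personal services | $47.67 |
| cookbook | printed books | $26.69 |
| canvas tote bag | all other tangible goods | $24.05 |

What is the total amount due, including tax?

Graphic novel $25.54: printed books → 0% + 2.5% district = 2.5% → $0.6385
Pair of jeans $50.34: clothing and footwear → 9% + 0.75% district = 9.75% → $4.90815
Basic car wash $9.60: personal services → 9% + 0% district = 9% → $0.864
Umbrella $33.96: all other tangible goods → 5.25% + 0.75% district = 6% → $2.0376
Poetry collection $12.38: printed books → 0% + 2.5% district = 2.5% → $0.3095
Crossword puzzle book $14.19: printed books → 0% + 2.5% district = 2.5% → $0.35475
Phone case $46.40: all other tangible goods → 5.25% + 0.75% district = 6% → $2.784
Garment alterations $47.67: personal services → 9% + 0% district = 9% → $4.2903
Cookbook $26.69: printed books → 0% + 2.5% district = 2.5% → $0.66725
Canvas tote bag $24.05: all other tangible goods → 5.25% + 0.75% district = 6% → $1.443
Subtotal = $290.82; unrounded tax = $18.29705 → $18.30; total due = $309.12

$309.12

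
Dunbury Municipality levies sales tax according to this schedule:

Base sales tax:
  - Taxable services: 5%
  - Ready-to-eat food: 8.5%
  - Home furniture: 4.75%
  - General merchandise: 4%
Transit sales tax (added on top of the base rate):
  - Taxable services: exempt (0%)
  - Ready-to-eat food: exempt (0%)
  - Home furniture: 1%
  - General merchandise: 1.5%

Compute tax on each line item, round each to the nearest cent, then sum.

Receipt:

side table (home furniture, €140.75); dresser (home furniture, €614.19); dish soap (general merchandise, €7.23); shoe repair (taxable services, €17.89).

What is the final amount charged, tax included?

Side table €140.75: home furniture → 4.75% + 1% transit = 5.75% → €8.09
Dresser €614.19: home furniture → 4.75% + 1% transit = 5.75% → €35.32
Dish soap €7.23: general merchandise → 4% + 1.5% transit = 5.5% → €0.40
Shoe repair €17.89: taxable services → 5% + 0% transit = 5% → €0.89
Subtotal = €780.06; tax = €44.70; total due = €824.76

€824.76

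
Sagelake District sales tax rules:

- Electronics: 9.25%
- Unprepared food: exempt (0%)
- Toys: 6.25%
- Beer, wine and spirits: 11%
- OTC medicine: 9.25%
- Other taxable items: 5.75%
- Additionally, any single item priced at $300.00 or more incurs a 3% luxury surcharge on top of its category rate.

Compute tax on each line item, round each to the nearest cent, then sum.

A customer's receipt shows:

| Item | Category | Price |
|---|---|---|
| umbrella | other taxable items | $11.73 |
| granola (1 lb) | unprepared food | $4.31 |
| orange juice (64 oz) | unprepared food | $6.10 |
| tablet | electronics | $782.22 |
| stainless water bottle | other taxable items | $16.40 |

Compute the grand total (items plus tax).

$918.19

Umbrella $11.73: other taxable items → 5.75% → $0.67
Granola (1 lb) $4.31: unprepared food → 0% → $0.00
Orange juice (64 oz) $6.10: unprepared food → 0% → $0.00
Tablet $782.22: electronics → 9.25% + 3% surcharge = 12.25% → $95.82
Stainless water bottle $16.40: other taxable items → 5.75% → $0.94
Subtotal = $820.76; tax = $97.43; total due = $918.19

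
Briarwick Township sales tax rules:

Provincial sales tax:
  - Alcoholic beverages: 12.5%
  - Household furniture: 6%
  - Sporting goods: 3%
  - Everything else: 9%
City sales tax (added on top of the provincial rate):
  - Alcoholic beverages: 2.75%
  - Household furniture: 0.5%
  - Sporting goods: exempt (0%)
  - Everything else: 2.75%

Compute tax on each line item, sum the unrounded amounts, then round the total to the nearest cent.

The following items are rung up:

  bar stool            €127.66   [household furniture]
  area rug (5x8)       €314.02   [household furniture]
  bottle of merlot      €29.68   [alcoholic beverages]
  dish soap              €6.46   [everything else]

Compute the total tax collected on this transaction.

€33.99

Bar stool €127.66: household furniture → 6% + 0.5% city = 6.5% → €8.2979
Area rug (5x8) €314.02: household furniture → 6% + 0.5% city = 6.5% → €20.4113
Bottle of merlot €29.68: alcoholic beverages → 12.5% + 2.75% city = 15.25% → €4.5262
Dish soap €6.46: everything else → 9% + 2.75% city = 11.75% → €0.75905
Unrounded tax sum = €33.99445 → €33.99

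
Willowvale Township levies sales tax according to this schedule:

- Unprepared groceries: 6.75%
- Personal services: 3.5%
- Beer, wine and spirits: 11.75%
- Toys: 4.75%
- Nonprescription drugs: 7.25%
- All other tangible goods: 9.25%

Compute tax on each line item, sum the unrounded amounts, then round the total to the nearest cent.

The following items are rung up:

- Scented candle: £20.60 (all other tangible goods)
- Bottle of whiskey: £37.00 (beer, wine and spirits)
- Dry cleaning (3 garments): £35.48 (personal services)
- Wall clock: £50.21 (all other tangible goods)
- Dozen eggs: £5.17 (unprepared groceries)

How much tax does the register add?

£12.49

Scented candle £20.60: all other tangible goods → 9.25% → £1.9055
Bottle of whiskey £37.00: beer, wine and spirits → 11.75% → £4.3475
Dry cleaning (3 garments) £35.48: personal services → 3.5% → £1.2418
Wall clock £50.21: all other tangible goods → 9.25% → £4.644425
Dozen eggs £5.17: unprepared groceries → 6.75% → £0.348975
Unrounded tax sum = £12.4882 → £12.49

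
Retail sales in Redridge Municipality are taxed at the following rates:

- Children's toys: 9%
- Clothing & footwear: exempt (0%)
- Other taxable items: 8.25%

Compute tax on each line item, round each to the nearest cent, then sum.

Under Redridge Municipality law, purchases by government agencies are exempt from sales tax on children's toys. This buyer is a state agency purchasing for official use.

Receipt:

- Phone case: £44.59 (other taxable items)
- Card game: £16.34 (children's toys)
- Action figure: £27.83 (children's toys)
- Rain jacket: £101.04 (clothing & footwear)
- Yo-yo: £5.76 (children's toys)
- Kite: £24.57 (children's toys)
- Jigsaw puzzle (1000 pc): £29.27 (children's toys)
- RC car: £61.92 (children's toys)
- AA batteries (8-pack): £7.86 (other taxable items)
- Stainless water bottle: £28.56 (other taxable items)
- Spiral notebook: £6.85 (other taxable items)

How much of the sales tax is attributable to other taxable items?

Phone case £44.59: other taxable items → 8.25% → £3.68
AA batteries (8-pack) £7.86: other taxable items → 8.25% → £0.65
Stainless water bottle £28.56: other taxable items → 8.25% → £2.36
Spiral notebook £6.85: other taxable items → 8.25% → £0.57
Tax on other taxable items = £3.68 + £0.65 + £2.36 + £0.57 = £7.26

£7.26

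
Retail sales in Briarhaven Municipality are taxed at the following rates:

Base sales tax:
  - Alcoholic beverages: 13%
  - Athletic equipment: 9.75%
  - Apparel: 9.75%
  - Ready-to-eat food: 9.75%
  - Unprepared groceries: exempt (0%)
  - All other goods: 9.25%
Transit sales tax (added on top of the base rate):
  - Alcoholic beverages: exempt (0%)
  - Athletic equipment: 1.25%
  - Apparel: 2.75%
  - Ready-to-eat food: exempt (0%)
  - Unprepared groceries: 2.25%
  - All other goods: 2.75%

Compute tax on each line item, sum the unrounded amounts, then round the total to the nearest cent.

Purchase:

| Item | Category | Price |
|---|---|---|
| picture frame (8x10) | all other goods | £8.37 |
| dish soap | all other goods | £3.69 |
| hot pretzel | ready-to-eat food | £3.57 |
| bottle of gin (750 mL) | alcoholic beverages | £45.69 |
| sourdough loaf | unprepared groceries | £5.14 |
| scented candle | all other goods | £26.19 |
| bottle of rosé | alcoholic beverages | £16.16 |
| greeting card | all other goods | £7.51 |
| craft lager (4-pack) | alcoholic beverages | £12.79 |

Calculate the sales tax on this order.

£15.66

Picture frame (8x10) £8.37: all other goods → 9.25% + 2.75% transit = 12% → £1.0044
Dish soap £3.69: all other goods → 9.25% + 2.75% transit = 12% → £0.4428
Hot pretzel £3.57: ready-to-eat food → 9.75% + 0% transit = 9.75% → £0.348075
Bottle of gin (750 mL) £45.69: alcoholic beverages → 13% + 0% transit = 13% → £5.9397
Sourdough loaf £5.14: unprepared groceries → 0% + 2.25% transit = 2.25% → £0.11565
Scented candle £26.19: all other goods → 9.25% + 2.75% transit = 12% → £3.1428
Bottle of rosé £16.16: alcoholic beverages → 13% + 0% transit = 13% → £2.1008
Greeting card £7.51: all other goods → 9.25% + 2.75% transit = 12% → £0.9012
Craft lager (4-pack) £12.79: alcoholic beverages → 13% + 0% transit = 13% → £1.6627
Unrounded tax sum = £15.658125 → £15.66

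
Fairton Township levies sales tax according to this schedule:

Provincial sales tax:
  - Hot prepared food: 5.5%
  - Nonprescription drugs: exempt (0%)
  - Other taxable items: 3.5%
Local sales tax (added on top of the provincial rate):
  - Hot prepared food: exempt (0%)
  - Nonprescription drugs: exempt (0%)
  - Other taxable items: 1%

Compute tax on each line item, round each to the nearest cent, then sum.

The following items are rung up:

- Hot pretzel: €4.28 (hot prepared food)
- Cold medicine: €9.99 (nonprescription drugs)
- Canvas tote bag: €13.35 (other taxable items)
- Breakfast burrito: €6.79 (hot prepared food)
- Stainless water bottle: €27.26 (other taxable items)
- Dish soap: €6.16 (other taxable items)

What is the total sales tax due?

Hot pretzel €4.28: hot prepared food → 5.5% + 0% local = 5.5% → €0.24
Cold medicine €9.99: nonprescription drugs → 0% + 0% local = 0% → €0.00
Canvas tote bag €13.35: other taxable items → 3.5% + 1% local = 4.5% → €0.60
Breakfast burrito €6.79: hot prepared food → 5.5% + 0% local = 5.5% → €0.37
Stainless water bottle €27.26: other taxable items → 3.5% + 1% local = 4.5% → €1.23
Dish soap €6.16: other taxable items → 3.5% + 1% local = 4.5% → €0.28
Total tax = €0.24 + €0.60 + €0.37 + €1.23 + €0.28 = €2.72

€2.72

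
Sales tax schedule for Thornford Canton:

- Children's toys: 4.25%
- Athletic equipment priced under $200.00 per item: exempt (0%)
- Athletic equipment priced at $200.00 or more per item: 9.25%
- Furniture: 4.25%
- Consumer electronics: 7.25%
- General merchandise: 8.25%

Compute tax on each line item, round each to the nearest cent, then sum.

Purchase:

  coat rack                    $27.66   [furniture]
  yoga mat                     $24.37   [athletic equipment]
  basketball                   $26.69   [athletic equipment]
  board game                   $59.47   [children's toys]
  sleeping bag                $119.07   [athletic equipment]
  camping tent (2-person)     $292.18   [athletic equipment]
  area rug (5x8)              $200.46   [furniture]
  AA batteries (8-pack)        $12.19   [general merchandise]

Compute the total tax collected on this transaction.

Coat rack $27.66: furniture → 4.25% → $1.18
Yoga mat $24.37: athletic equipment, under $200.00 → 0% → $0.00
Basketball $26.69: athletic equipment, under $200.00 → 0% → $0.00
Board game $59.47: children's toys → 4.25% → $2.53
Sleeping bag $119.07: athletic equipment, under $200.00 → 0% → $0.00
Camping tent (2-person) $292.18: athletic equipment, $200.00 or more → 9.25% → $27.03
Area rug (5x8) $200.46: furniture → 4.25% → $8.52
AA batteries (8-pack) $12.19: general merchandise → 8.25% → $1.01
Total tax = $1.18 + $2.53 + $27.03 + $8.52 + $1.01 = $40.27

$40.27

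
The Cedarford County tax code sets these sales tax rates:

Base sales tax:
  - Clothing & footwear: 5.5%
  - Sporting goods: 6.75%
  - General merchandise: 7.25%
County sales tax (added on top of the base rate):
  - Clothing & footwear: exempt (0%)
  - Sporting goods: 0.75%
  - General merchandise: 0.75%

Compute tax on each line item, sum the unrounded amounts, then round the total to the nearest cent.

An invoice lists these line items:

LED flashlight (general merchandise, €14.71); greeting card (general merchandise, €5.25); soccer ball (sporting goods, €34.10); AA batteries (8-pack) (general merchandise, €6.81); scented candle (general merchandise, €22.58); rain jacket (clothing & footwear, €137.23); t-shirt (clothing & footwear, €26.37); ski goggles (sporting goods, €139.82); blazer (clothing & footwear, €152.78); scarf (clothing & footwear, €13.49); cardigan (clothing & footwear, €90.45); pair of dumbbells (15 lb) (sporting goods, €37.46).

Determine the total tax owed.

LED flashlight €14.71: general merchandise → 7.25% + 0.75% county = 8% → €1.1768
Greeting card €5.25: general merchandise → 7.25% + 0.75% county = 8% → €0.42
Soccer ball €34.10: sporting goods → 6.75% + 0.75% county = 7.5% → €2.5575
AA batteries (8-pack) €6.81: general merchandise → 7.25% + 0.75% county = 8% → €0.5448
Scented candle €22.58: general merchandise → 7.25% + 0.75% county = 8% → €1.8064
Rain jacket €137.23: clothing & footwear → 5.5% + 0% county = 5.5% → €7.54765
T-shirt €26.37: clothing & footwear → 5.5% + 0% county = 5.5% → €1.45035
Ski goggles €139.82: sporting goods → 6.75% + 0.75% county = 7.5% → €10.4865
Blazer €152.78: clothing & footwear → 5.5% + 0% county = 5.5% → €8.4029
Scarf €13.49: clothing & footwear → 5.5% + 0% county = 5.5% → €0.74195
Cardigan €90.45: clothing & footwear → 5.5% + 0% county = 5.5% → €4.97475
Pair of dumbbells (15 lb) €37.46: sporting goods → 6.75% + 0.75% county = 7.5% → €2.8095
Unrounded tax sum = €42.9191 → €42.92

€42.92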